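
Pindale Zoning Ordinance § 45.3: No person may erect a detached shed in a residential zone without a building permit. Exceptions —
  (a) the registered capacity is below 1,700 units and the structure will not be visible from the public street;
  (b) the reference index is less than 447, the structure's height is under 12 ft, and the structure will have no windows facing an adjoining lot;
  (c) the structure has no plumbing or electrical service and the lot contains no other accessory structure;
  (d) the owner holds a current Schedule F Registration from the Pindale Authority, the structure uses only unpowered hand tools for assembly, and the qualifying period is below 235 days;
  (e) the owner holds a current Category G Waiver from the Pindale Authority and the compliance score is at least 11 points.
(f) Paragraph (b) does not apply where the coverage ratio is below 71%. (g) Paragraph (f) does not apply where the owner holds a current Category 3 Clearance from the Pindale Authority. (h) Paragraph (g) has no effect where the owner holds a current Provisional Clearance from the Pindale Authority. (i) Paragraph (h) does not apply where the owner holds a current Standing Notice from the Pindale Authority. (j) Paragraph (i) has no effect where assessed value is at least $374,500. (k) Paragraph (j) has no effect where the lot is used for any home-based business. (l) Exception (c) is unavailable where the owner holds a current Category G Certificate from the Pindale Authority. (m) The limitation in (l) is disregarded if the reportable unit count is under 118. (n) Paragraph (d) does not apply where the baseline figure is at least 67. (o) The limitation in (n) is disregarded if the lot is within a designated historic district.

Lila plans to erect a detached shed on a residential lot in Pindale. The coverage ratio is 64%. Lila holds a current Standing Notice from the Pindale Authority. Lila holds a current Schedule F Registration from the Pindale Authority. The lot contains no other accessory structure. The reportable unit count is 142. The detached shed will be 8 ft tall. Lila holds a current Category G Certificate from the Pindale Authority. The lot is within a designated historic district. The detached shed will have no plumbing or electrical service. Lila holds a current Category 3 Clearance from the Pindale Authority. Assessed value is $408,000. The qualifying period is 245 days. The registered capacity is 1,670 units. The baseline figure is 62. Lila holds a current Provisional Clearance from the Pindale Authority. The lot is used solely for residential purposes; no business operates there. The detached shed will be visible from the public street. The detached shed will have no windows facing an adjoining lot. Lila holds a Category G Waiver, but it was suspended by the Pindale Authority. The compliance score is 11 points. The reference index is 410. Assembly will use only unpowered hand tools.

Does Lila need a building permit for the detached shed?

Yes — Lila must obtain a building permit.

Exception (a) fails — the structure will be visible from the street.
Exception (b)'s conditions are all satisfied: the reference index is 410, less than the 447 limit; the structure's height is 8 ft, under the 12 ft limit; no windows face an adjoining lot. Turning to paragraphs (f)–(k): (f) is triggered — the coverage ratio is 64%, below the 71% limit. (g) is engaged (a current Category 3 Clearance is held), but yields to (h): (h) applies — a current Provisional Clearance is held. (i) applies (a current Standing Notice is held), but is overridden by (j): (j) operates against (i): assessed value is $408,000, meeting the $374,500 threshold. (k), which would lift (j), is not triggered — the lot is solely residential. Exception (b) does not apply.
Exception (c) is satisfied on its face — there is no plumbing or electrical service; the lot has no other accessory structure. However, paragraphs (l)–(m) must be considered: (l) is engaged — a current Category G Certificate is held. (m), which would lift (l), is not triggered — the reportable unit count is 142, not under 118. Exception (c) does not apply.
Exception (d) fails — the qualifying period is 245 days, not below 235 days.
Exception (e) fails — no current Category G Waiver is held.
No exception is made out. Lila falls within the general rule.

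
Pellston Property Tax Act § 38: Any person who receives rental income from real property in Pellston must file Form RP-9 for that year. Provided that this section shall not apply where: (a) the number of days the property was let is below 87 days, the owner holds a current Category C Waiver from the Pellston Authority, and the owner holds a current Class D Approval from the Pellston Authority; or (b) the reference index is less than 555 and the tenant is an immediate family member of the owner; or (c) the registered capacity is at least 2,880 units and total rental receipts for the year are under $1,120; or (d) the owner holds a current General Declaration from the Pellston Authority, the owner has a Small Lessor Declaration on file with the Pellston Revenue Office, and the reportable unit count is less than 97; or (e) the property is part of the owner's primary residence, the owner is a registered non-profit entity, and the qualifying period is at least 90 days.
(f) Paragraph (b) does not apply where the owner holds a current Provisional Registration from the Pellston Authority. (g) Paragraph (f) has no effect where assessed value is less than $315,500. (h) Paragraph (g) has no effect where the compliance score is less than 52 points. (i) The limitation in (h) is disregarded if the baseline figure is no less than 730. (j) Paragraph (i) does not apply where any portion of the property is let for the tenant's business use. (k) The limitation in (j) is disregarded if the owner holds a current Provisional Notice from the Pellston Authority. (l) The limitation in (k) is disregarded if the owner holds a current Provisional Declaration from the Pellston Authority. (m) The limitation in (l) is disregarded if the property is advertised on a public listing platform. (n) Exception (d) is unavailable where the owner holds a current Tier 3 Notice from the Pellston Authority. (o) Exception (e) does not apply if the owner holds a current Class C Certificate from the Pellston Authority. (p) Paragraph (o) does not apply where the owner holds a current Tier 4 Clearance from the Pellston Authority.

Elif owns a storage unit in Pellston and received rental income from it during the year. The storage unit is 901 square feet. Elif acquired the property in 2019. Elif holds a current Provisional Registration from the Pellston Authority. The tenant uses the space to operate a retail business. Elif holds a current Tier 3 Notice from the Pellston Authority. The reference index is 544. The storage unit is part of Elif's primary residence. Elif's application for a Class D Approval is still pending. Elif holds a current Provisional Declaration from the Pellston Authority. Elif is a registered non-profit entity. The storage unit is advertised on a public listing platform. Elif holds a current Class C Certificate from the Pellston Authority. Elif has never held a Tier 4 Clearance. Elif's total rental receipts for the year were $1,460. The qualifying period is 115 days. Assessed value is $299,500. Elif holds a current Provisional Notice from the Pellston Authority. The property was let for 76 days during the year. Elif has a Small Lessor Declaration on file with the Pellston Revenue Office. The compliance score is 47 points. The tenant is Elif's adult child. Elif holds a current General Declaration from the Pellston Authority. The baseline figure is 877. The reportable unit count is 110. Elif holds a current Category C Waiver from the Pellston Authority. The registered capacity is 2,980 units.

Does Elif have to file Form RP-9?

No — exception (b) applies; Elif is not required to file Form RP-9.

Exception (a) requires that the owner holds a current Class D Approval from the Pellston Authority; but there is no Class D Approval in force, so (a) is unavailable.
Exception (b): the reference index is 544, less than the 555 limit; the tenant is an immediate family member — every condition holds. Considering the limiting provisions: (f) would limit (b) — a current Provisional Registration is held — but (g) sets (f) aside: (g) operates against (f): assessed value is $299,500, less than the $315,500 limit. (h) would limit (g) — the compliance score is 47 points, less than the 52 points limit — but (i) sets (h) aside: (i) operates against (h): the baseline figure is 877, meeting the 730 threshold. (j) is engaged (the space is let for business use), but is displaced by (k): (k) applies — a current Provisional Notice is held. (l) would limit (k) — a current Provisional Declaration is held — but (m) sets (l) aside: (m) operates — the property is publicly advertised. So (b) applies.
Exception (c) requires that total rental receipts for the year are under $1,120; but total rental receipts for the year are $1,460, not under $1,120, so (c) is unavailable.
Exception (d) does not apply: the reportable unit count is 110, not less than 97.
All of (e)'s requirements are met (the storage unit is part of the primary residence; Elif is a registered non-profit; the qualifying period is 115 days, meeting the 90 days threshold). But applying paragraphs (o)–(p): (o) operates — a current Class C Certificate is held. (p), which would lift (o), is not triggered — no current Tier 4 Clearance is held. So (e) is unavailable.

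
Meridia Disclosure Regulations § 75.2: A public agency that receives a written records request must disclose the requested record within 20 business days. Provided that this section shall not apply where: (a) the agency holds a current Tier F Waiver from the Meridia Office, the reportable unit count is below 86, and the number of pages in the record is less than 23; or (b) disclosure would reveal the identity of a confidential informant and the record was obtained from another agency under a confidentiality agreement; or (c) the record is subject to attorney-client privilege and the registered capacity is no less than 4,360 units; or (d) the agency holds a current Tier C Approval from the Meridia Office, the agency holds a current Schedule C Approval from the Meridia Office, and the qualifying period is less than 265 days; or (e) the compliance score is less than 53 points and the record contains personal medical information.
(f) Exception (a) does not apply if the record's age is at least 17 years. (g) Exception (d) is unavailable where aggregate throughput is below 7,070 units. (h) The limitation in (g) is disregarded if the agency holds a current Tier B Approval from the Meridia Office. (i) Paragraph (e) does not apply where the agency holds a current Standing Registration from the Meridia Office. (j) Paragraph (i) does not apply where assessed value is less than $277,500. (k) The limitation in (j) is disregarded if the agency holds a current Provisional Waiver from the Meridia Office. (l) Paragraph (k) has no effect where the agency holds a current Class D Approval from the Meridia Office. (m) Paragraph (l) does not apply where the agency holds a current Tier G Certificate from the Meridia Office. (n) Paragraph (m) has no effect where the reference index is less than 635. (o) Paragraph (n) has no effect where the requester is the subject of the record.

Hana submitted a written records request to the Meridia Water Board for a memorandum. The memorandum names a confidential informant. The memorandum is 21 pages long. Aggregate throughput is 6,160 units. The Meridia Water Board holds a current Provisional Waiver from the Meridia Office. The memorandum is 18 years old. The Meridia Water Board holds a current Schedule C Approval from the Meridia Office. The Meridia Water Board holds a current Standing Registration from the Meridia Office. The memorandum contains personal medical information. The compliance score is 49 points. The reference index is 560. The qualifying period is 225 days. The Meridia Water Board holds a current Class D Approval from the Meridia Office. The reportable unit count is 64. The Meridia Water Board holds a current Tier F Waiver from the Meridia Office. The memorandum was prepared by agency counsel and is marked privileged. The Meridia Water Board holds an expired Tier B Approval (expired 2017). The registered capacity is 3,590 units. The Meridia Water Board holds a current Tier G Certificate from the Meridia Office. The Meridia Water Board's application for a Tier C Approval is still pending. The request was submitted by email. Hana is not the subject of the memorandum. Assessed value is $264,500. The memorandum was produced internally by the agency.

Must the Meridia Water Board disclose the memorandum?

No — exception (e) applies; the Meridia Water Board is not required to disclose the memorandum.

All of (a)'s requirements are met (a current Tier F Waiver is held; the reportable unit count is 64, below the 86 limit; the number of pages in the record is 21, less than the 23 limit). Turning to paragraph (f): (f) operates — the record's age is 18 years, meeting the 17 years threshold. (a) is therefore removed.
Exception (b) does not apply: the memorandum was produced internally.
Exception (c) requires that the registered capacity is no less than 4,360 units; but the registered capacity is 3,590 units, short of 4,360 units, so (c) is unavailable.
Exception (d) requires that the agency holds a current Tier C Approval from the Meridia Office; but no current Tier C Approval is held, so (d) is unavailable.
Exception (e) is satisfied on its face — the compliance score is 49 points, less than the 53 points limit; the memorandum contains personal medical information. Applying paragraphs (i)–(o): (i) operates (a current Standing Registration is held), but is overridden by (j): (j) operates against (i): assessed value is $264,500, less than the $277,500 limit. (k) operates (a current Provisional Waiver is held), but is overridden by (l): (l) operates against (k): a current Class D Approval is held. (m) would limit (l) — a current Tier G Certificate is held — but (n) sets (m) aside: (n) is triggered — the reference index is 560, less than the 635 limit. (o), which would lift (n), is not triggered — Hana is not the subject of the memorandum. So (e) applies.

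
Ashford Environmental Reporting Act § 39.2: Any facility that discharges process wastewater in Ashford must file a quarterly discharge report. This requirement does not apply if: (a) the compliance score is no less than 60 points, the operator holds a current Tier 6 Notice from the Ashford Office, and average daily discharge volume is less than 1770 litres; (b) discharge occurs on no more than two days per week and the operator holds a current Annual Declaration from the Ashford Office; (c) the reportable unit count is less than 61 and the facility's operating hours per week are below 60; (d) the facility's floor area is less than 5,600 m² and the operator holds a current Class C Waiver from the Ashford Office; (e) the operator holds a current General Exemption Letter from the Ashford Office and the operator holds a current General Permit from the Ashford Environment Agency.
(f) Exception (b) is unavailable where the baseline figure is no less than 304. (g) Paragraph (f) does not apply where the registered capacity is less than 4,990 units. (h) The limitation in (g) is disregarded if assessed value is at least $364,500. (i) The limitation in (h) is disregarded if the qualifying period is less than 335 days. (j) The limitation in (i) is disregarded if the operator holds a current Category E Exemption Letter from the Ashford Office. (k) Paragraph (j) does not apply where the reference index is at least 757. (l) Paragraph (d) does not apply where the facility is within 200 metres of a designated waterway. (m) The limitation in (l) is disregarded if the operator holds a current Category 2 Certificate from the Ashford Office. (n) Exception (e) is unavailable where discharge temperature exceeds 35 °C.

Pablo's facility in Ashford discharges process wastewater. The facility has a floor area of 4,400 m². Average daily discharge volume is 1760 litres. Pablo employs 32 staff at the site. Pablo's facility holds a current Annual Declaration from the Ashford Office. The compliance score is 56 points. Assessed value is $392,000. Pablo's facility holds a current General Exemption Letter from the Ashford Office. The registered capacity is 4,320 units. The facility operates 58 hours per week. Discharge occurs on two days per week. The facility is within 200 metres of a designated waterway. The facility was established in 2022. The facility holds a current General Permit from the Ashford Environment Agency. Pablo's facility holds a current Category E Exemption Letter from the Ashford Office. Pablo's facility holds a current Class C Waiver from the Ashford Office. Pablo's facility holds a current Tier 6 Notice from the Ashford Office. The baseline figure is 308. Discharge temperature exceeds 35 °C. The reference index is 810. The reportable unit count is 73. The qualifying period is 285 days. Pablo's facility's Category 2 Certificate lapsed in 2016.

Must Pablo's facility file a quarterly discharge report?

Exception (a) fails — the compliance score is 56 points, short of 60 points.
Exception (b) is satisfied on its face — discharge occurs on no more than two days per week; a current Annual Declaration is held. Applying paragraphs (f)–(k): (f) applies (the baseline figure is 308, meeting the 304 threshold), but is overridden by (g): (g) is engaged — the registered capacity is 4,320 units, less than the 4,990 units limit. (h) would limit (g) — assessed value is $392,000, meeting the $364,500 threshold — but (i) sets (h) aside: (i) operates against (h): the qualifying period is 285 days, less than the 335 days limit. (j) is triggered (a current Category E Exemption Letter is held), but yields to (k): (k) is engaged — the reference index is 810, meeting the 757 threshold. (b) remains available.
Exception (c) requires that the reportable unit count is less than 61; but the reportable unit count is 73, not less than 61, so (c) is unavailable.
Exception (d) is satisfied on its face — the facility's floor area is 4,400 m², less than the 5,600 m² limit; a current Class C Waiver is held. However, paragraphs (l)–(m) must be considered: (l) applies — the facility is within 200 m of a designated waterway. (m) is inapplicable (there is no Category 2 Certificate in force), so (l) stands. Exception (d) does not apply.
All of (e)'s requirements are met (a current General Exemption Letter is held; a current General Permit is held). But: (n) operates against (e): discharge temperature exceeds 35 °C. Exception (e) does not apply.

No — exception (b) applies; Pablo's facility is not required to file a quarterly discharge report.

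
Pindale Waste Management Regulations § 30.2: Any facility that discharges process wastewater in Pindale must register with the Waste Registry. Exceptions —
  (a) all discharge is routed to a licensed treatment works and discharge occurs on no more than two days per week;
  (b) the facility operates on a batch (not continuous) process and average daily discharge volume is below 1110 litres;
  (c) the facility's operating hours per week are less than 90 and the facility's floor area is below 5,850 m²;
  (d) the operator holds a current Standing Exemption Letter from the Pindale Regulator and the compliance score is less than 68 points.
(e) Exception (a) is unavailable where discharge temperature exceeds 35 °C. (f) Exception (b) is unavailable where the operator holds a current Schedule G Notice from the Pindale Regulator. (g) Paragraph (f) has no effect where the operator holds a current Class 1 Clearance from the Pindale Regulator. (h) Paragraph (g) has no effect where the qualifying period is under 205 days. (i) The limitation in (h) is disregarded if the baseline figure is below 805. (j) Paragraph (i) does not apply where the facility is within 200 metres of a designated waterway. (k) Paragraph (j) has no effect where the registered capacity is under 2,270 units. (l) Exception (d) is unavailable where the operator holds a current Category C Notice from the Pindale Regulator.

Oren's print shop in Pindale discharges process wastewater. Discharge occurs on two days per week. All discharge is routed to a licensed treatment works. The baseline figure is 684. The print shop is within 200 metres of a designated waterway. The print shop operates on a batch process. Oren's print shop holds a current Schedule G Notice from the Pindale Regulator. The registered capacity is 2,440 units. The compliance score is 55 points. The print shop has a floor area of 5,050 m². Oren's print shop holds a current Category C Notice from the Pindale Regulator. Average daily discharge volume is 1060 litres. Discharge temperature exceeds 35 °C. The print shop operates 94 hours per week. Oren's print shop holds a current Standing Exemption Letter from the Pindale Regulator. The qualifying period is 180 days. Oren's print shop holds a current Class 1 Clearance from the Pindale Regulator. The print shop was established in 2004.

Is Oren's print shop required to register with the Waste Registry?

Yes — Oren's print shop must register with the Waste Registry.

Exception (a)'s conditions are all satisfied: discharge is routed to a licensed treatment works; discharge occurs on no more than two days per week. However, paragraph (e) must be considered: (e) operates against (a): discharge temperature exceeds 35 °C. (a) is therefore removed.
Exception (b)'s conditions are all satisfied: the facility operates on a batch process; average daily discharge volume is 1060 litres, below the 1110 litres limit. But applying paragraphs (f)–(k): (f) operates against (b): a current Schedule G Notice is held. (g) would limit (f) — a current Class 1 Clearance is held — but (h) sets (g) aside: (h) applies — the qualifying period is 180 days, under the 205 days limit. (i) applies (the baseline figure is 684, below the 805 limit), but is overridden by (j): (j) applies — the print shop is within 200 m of a designated waterway. (k) is inapplicable (the registered capacity is 2,440 units, not under 2,270 units), so (j) stands. Exception (b) does not apply.
Exception (c) does not apply: the facility's operating hours per week are 94, not less than 90.
Exception (d): a current Standing Exemption Letter is held; the compliance score is 55 points, less than the 68 points limit — every condition holds. Turning to paragraph (l): (l) operates against (d): a current Category C Notice is held. (d) is therefore removed.
No exception is made out. Oren's print shop falls within the general rule.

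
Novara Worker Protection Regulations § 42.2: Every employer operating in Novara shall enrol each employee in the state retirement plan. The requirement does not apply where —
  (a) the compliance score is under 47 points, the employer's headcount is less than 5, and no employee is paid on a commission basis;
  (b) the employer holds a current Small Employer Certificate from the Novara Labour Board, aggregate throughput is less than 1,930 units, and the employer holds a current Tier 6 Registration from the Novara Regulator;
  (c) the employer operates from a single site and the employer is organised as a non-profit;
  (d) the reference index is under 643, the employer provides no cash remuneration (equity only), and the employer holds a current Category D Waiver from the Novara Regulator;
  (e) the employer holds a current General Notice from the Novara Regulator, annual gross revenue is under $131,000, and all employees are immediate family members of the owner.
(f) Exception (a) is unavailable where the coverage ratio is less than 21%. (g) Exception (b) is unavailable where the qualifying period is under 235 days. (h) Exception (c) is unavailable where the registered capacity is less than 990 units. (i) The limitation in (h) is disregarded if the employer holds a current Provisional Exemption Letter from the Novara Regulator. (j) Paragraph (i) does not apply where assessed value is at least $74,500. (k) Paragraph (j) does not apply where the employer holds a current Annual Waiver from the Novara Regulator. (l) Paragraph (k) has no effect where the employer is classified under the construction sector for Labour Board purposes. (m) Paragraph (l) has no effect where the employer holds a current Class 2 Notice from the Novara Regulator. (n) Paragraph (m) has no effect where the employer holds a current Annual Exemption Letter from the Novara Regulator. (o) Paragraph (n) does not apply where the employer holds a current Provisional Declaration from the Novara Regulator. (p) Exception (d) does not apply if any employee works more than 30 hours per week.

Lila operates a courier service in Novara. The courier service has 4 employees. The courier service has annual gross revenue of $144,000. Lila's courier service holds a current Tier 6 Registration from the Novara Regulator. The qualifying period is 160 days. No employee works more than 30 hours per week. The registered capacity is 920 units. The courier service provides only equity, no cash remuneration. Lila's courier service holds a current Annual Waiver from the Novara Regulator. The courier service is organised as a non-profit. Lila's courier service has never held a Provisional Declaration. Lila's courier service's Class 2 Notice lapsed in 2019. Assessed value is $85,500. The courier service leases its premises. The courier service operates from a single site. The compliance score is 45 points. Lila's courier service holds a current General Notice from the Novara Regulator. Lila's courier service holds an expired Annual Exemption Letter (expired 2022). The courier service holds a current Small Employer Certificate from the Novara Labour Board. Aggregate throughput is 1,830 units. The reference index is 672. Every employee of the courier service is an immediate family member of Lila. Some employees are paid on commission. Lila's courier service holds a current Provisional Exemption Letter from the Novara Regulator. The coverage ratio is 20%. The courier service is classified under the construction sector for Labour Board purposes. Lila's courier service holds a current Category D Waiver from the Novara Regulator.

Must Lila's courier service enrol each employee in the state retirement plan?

Yes — Lila's courier service must enrol each employee in the state retirement plan.

Exception (a) does not apply: some employees are paid on commission.
All of (b)'s requirements are met (a current Small Employer Certificate is held; aggregate throughput is 1,830 units, less than the 1,930 units limit; a current Tier 6 Registration is held). However, paragraph (g) must be considered: (g) operates against (b): the qualifying period is 160 days, under the 235 days limit. Exception (b) does not apply.
Exception (c)'s conditions are all satisfied: the employer operates from a single site; the employer is a non-profit. But applying paragraphs (h)–(o): (h) operates against (c): the registered capacity is 920 units, less than the 990 units limit. (i) would limit (h) — a current Provisional Exemption Letter is held — but (j) sets (i) aside: (j) operates against (i): assessed value is $85,500, meeting the $74,500 threshold. (k) is triggered (a current Annual Waiver is held), but is set aside by (l): (l) is engaged — the courier service is classified under the construction sector. (m), which would lift (l), does not operate here — no current Class 2 Notice is held. (c) is therefore removed.
Exception (d) fails — the reference index is 672, not under 643.
Exception (e) fails — annual gross revenue is $144,000, not under $131,000.
None of the exceptions is available; § 42.2 applies in full.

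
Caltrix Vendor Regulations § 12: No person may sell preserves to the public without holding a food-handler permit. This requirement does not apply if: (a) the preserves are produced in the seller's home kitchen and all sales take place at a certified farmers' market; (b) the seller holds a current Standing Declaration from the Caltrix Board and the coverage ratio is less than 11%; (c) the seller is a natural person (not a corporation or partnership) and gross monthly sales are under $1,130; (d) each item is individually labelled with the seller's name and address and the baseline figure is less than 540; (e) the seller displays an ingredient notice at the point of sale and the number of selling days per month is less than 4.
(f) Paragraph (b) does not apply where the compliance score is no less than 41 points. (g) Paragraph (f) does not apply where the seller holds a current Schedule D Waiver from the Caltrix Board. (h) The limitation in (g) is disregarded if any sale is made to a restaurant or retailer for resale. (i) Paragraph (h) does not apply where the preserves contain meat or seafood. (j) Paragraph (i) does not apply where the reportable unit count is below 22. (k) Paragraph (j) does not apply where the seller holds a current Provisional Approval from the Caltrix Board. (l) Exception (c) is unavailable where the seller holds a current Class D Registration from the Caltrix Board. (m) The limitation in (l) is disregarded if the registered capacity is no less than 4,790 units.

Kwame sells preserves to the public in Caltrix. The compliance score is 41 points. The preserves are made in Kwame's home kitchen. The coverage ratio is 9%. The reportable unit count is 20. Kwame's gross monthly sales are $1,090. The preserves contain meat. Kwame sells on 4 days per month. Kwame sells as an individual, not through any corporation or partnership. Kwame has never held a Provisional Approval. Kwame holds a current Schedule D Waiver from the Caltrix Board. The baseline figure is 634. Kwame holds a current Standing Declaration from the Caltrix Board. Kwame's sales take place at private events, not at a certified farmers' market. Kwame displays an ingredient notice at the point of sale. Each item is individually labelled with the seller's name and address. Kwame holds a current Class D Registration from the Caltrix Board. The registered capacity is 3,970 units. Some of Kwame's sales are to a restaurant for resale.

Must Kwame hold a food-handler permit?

Exception (a) requires that all sales take place at a certified farmers' market; but sales are at private events, not a certified farmers' market, so (a) is unavailable.
Exception (b)'s conditions are all satisfied: a current Standing Declaration is held; the coverage ratio is 9%, less than the 11% limit. But applying paragraphs (f)–(k): (f) is triggered — the compliance score is 41 points, meeting the 41 points threshold. (g) would limit (f) — a current Schedule D Waiver is held — but (h) sets (g) aside: (h) operates against (g): some sales are to a restaurant for resale. (i) would limit (h) — the preserves contain meat — but (j) sets (i) aside: (j) is engaged — the reportable unit count is 20, below the 22 limit. (k) is inapplicable (no current Provisional Approval is held), so (j) stands. Exception (b) does not apply.
Exception (c) is satisfied on its face — the seller is a natural person; gross monthly sales are $1,090, under the $1,130 limit. But: (l) is triggered — a current Class D Registration is held. (m) does not operate here (the registered capacity is 3,970 units, short of 4,790 units), so (l) stands. Exception (c) does not apply.
Exception (d) requires that the baseline figure is less than 540; but the baseline figure is 634, not less than 540, so (d) is unavailable.
Exception (e) fails — the number of selling days per month is 4, not less than 4.
No exception applies. The general rule governs.

Yes — Kwame must hold a food-handler permit.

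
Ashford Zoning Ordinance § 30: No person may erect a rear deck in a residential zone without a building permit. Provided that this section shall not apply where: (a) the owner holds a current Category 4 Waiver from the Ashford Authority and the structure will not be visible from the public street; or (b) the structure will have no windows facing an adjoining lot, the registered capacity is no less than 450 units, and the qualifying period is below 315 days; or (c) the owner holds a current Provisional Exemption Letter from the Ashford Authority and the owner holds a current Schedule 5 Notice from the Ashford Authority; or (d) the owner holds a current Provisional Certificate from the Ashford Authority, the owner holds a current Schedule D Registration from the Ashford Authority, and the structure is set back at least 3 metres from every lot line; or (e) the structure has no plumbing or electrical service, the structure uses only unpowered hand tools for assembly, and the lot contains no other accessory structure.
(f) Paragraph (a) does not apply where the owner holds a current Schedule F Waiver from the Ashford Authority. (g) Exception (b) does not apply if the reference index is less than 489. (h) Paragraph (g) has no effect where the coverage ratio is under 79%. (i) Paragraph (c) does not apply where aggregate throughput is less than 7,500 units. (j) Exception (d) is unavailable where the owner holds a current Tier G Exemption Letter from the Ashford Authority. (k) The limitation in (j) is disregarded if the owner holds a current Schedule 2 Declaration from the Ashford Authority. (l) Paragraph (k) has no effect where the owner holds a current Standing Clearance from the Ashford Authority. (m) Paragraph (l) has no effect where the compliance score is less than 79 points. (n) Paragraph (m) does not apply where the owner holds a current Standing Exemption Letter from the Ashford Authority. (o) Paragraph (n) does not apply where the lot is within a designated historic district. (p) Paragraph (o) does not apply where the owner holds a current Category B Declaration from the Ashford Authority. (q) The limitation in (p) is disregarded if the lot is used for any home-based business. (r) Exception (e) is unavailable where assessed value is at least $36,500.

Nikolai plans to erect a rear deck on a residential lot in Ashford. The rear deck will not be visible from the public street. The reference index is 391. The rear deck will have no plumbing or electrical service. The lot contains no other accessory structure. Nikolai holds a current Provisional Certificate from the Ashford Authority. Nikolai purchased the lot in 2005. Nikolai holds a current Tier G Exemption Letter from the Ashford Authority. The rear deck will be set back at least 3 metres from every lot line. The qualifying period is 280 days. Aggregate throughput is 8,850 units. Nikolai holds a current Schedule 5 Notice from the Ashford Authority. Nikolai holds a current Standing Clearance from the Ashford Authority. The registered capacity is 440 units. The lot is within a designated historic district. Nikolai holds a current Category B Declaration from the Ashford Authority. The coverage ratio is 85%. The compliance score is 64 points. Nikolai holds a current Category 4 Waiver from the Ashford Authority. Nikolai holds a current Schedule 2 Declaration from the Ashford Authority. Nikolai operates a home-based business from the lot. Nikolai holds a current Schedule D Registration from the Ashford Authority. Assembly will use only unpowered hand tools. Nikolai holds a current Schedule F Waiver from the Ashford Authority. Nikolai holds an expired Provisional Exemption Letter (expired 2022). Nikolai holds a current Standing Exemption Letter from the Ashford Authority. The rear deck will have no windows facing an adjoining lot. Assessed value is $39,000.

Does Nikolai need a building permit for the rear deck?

Exception (a) is satisfied on its face — a current Category 4 Waiver is held; the structure will not be visible from the street. However, paragraph (f) must be considered: (f) operates against (a): a current Schedule F Waiver is held. Exception (a) does not apply.
Exception (b) fails — the registered capacity is 440 units, short of 450 units.
Exception (c) requires that the owner holds a current Provisional Exemption Letter from the Ashford Authority; but no current Provisional Exemption Letter is held, so (c) is unavailable.
Exception (d)'s conditions are all satisfied: a current Provisional Certificate is held; a current Schedule D Registration is held; the setback is at least 3 m on every side. Under paragraphs (j)–(q): (j) would limit (d) — a current Tier G Exemption Letter is held — but (k) sets (j) aside: (k) is engaged — a current Schedule 2 Declaration is held. (l) operates (a current Standing Clearance is held), but is overridden by (m): (m) operates against (l): the compliance score is 64 points, less than the 79 points limit. (n) operates (a current Standing Exemption Letter is held), but is itself disapplied by (o): (o) operates — the lot is in a historic district. (p) would limit (o) — a current Category B Declaration is held — but (q) sets (p) aside: (q) is triggered — a home-based business operates on the lot. So (d) applies.
All of (e)'s requirements are met (there is no plumbing or electrical service; assembly uses only hand tools; the lot has no other accessory structure). But applying paragraph (r): (r) operates against (e): assessed value is $39,000, meeting the $36,500 threshold. So (e) is unavailable.

No — exception (d) applies; Nikolai does not need a building permit.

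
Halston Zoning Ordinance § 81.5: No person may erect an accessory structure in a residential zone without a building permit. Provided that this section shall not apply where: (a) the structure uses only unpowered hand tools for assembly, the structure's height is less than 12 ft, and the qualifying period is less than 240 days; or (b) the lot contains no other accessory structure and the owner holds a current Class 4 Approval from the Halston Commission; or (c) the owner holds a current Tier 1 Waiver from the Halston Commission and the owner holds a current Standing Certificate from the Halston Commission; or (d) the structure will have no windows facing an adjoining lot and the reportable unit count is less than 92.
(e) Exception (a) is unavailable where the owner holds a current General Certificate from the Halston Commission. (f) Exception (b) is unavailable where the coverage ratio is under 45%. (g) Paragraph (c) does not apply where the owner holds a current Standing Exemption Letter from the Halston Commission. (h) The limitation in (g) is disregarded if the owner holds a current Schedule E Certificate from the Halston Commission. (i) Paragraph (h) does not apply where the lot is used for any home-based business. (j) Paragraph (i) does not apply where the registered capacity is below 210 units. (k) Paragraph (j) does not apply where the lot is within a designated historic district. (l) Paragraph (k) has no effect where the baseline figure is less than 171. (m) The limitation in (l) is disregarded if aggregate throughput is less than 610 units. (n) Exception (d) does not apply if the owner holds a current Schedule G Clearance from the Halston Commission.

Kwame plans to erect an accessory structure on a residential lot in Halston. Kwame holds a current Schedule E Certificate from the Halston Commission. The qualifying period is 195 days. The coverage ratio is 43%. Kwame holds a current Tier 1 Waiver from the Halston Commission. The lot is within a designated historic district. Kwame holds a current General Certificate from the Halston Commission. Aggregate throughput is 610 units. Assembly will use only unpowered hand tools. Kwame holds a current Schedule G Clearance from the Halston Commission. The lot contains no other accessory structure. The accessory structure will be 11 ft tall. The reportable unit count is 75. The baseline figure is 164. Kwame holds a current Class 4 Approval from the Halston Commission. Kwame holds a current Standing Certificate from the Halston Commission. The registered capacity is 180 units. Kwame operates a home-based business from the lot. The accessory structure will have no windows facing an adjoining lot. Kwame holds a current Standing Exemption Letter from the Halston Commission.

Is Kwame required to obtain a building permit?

Exception (a) is satisfied on its face — assembly uses only hand tools; the structure's height is 11 ft, less than the 12 ft limit; the qualifying period is 195 days, less than the 240 days limit. But applying paragraph (e): (e) is engaged — a current General Certificate is held. Exception (a) does not apply.
Exception (b): the lot has no other accessory structure; a current Class 4 Approval is held — every condition holds. However, paragraph (f) must be considered: (f) is engaged — the coverage ratio is 43%, under the 45% limit. (b) is therefore removed.
Exception (c) is satisfied on its face — a current Tier 1 Waiver is held; a current Standing Certificate is held. Considering the limiting provisions: (g) operates (a current Standing Exemption Letter is held), but is set aside by (h): (h) operates against (g): a current Schedule E Certificate is held. (i) is triggered (a home-based business operates on the lot), but is set aside by (j): (j) operates against (i): the registered capacity is 180 units, below the 210 units limit. (k) operates (the lot is in a historic district), but is set aside by (l): (l) operates against (k): the baseline figure is 164, less than the 171 limit. (m) does not operate here (aggregate throughput is 610 units, not less than 610 units), so (l) stands. So (c) applies.
Exception (d)'s conditions are all satisfied: no windows face an adjoining lot; the reportable unit count is 75, less than the 92 limit. Turning to paragraph (n): (n) is engaged — a current Schedule G Clearance is held. So (d) is unavailable.

No — exception (c) applies; Kwame does not need a building permit.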